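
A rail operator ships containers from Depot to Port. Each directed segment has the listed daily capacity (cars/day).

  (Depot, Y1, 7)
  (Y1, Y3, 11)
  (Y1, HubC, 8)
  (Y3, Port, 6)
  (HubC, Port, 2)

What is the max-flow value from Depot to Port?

Augment Depot→Y1→Y3→Port: bottleneck 6, flow now 6.
Augment Depot→Y1→HubC→Port: bottleneck 1, flow now 7.
No augmenting path remains; maximum flow = 7.
In the residual graph, reachable from Depot: {Depot}.
Min-cut edges: Depot→Y1 (7); capacity 7 = 7.
This cut is saturated, so no flow can exceed 7.

7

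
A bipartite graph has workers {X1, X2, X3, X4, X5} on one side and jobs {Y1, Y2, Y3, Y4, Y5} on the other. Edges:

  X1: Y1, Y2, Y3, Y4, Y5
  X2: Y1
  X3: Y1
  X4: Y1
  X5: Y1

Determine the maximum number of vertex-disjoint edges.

2

Unit-capacity flow: source→left, listed edges, right→sink; max matching = max flow.
Augmenting path X1→Y1 (+1); matched 1.
Augmenting path X2→Y1→X1→Y2 (+1); matched 2.
No augmenting path remains; maximum matching = 2.
König certificate: {X1, Y1} is a vertex cover of size 2 (every listed pair touches it), so no matching can be larger.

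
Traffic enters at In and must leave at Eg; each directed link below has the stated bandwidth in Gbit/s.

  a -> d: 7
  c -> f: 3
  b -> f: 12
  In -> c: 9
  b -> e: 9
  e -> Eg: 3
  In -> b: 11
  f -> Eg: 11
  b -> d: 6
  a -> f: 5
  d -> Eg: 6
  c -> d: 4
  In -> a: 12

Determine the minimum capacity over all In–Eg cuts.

Augment In→a→d→Eg: bottleneck 6, flow now 6.
Augment In→a→f→Eg: bottleneck 5, flow now 11.
Augment In→b→e→Eg: bottleneck 3, flow now 14.
Augment In→b→f→Eg: bottleneck 6, flow now 20.
No augmenting path remains; maximum flow = 20.
By max-flow min-cut, the minimum cut capacity equals the max flow.
In the residual graph, reachable from In: {In, a, b, c, d, e, f}.
Min-cut edges: d→Eg (6), e→Eg (3), f→Eg (11); capacity 6 + 3 + 11 = 20.

20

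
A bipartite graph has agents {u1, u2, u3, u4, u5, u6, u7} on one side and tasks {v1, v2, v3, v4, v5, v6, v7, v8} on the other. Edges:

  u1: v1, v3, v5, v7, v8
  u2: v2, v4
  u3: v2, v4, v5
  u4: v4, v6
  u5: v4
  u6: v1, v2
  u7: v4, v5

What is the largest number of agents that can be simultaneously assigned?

Unit-capacity flow: source→left, listed edges, right→sink; max matching = max flow.
Augmenting path u1→v1 (+1); matched 1.
Augmenting path u2→v2 (+1); matched 2.
Augmenting path u3→v4 (+1); matched 3.
Augmenting path u4→v6 (+1); matched 4.
Augmenting path u7→v5 (+1); matched 5.
Augmenting path u6→v1→u1→v3 (+1); matched 6.
No augmenting path remains; maximum matching = 6.
König certificate: {u1, u4, u6, v2, v4, v5} is a vertex cover of size 6 (every listed pair touches it), so no matching can be larger.

6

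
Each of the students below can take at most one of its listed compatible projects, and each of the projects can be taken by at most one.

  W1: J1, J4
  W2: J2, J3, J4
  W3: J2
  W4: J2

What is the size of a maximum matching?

Unit-capacity flow: source→left, listed edges, right→sink; max matching = max flow.
Augmenting path W1→J1 (+1); matched 1.
Augmenting path W2→J2 (+1); matched 2.
Augmenting path W3→J2→W2→J3 (+1); matched 3.
No augmenting path remains; maximum matching = 3.
König certificate: {W1, W2, J2} is a vertex cover of size 3 (every listed pair touches it), so no matching can be larger.

3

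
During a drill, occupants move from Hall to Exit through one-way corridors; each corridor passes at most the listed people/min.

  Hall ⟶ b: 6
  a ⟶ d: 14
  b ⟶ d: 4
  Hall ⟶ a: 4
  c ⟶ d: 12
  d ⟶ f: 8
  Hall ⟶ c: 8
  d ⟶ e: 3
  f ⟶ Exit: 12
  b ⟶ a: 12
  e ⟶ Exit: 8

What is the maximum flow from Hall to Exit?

11

Augment Hall→a→d→e→Exit: bottleneck 3, flow now 3.
Augment Hall→a→d→f→Exit: bottleneck 1, flow now 4.
Augment Hall→b→d→f→Exit: bottleneck 4, flow now 8.
Augment Hall→c→d→f→Exit: bottleneck 3, flow now 11.
No augmenting path remains; maximum flow = 11.
In the residual graph, reachable from Hall: {Hall, a, b, c, d}.
Min-cut edges: d→e (3), d→f (8); capacity 3 + 8 = 11.
This cut is saturated, so no flow can exceed 11.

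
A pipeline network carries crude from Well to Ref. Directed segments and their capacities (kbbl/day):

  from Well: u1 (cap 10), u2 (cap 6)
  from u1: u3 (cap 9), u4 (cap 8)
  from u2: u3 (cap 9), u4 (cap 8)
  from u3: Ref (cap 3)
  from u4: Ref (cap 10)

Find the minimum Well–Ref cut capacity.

13

Augment Well→u1→u3→Ref: bottleneck 3, flow now 3.
Augment Well→u1→u4→Ref: bottleneck 7, flow now 10.
Augment Well→u2→u4→Ref: bottleneck 3, flow now 13.
No augmenting path remains; maximum flow = 13.
By max-flow min-cut, the minimum cut capacity equals the max flow.
In the residual graph, reachable from Well: {Well, u1, u2, u3, u4}.
Min-cut edges: u3→Ref (3), u4→Ref (10); capacity 3 + 10 = 13.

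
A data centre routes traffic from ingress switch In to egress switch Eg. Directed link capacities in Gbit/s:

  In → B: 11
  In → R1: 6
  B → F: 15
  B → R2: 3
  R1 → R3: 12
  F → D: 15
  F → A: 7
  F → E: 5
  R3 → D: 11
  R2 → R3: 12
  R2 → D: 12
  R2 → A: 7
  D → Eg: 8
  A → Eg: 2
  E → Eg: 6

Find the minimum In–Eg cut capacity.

15

Augment In→B→F→D→Eg: bottleneck 8, flow now 8.
Augment In→B→F→A→Eg: bottleneck 2, flow now 10.
Augment In→B→F→E→Eg: bottleneck 1, flow now 11.
Augment In→R1→R3→D→F→E→Eg: bottleneck 4, flow now 15. (uses reverse residual edge)
No augmenting path remains; maximum flow = 15.
By max-flow min-cut, the minimum cut capacity equals the max flow.
In the residual graph, reachable from In: {In, B, R1, F, R3, R2, D, A}.
Min-cut edges: F→E (5), D→Eg (8), A→Eg (2); capacity 5 + 8 + 2 = 15.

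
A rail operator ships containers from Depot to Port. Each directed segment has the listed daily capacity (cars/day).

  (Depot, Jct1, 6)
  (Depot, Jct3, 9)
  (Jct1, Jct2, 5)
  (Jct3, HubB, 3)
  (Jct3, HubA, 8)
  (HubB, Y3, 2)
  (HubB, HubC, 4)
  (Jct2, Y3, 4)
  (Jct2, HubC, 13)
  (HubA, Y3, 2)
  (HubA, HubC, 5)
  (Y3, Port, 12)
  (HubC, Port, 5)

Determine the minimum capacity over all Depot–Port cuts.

Augment Depot→Jct1→Jct2→Y3→Port: bottleneck 4, flow now 4.
Augment Depot→Jct1→Jct2→HubC→Port: bottleneck 1, flow now 5.
Augment Depot→Jct3→HubB→Y3→Port: bottleneck 2, flow now 7.
Augment Depot→Jct3→HubB→HubC→Port: bottleneck 1, flow now 8.
Augment Depot→Jct3→HubA→Y3→Port: bottleneck 2, flow now 10.
Augment Depot→Jct3→HubA→HubC→Port: bottleneck 3, flow now 13.
No augmenting path remains; maximum flow = 13.
By max-flow min-cut, the minimum cut capacity equals the max flow.
In the residual graph, reachable from Depot: {Depot, Jct1, Jct3, HubB, Jct2, HubA, HubC}.
Min-cut edges: HubB→Y3 (2), Jct2→Y3 (4), HubA→Y3 (2), HubC→Port (5); capacity 2 + 4 + 2 + 5 = 13.

13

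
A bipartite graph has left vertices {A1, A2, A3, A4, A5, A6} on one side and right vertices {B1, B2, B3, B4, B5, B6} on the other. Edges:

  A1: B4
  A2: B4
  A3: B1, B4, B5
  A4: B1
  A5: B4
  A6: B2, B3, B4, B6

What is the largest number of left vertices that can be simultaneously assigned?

4

Unit-capacity flow: source→left, listed edges, right→sink; max matching = max flow.
Augmenting path A1→B4 (+1); matched 1.
Augmenting path A3→B1 (+1); matched 2.
Augmenting path A6→B2 (+1); matched 3.
Augmenting path A4→B1→A3→B5 (+1); matched 4.
No augmenting path remains; maximum matching = 4.
König certificate: {A3, A4, A6, B4} is a vertex cover of size 4 (every listed pair touches it), so no matching can be larger.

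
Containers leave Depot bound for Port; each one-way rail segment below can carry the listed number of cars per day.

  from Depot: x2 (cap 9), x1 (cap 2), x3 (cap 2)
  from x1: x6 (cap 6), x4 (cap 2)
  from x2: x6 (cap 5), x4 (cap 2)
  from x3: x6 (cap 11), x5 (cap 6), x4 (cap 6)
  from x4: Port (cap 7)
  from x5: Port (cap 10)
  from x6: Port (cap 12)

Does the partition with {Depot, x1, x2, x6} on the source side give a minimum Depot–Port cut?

Given cut capacity: 2 + 2 + 2 + 12 = 18.
Augment Depot→x1→x4→Port: bottleneck 2, flow now 2.
Augment Depot→x2→x4→Port: bottleneck 2, flow now 4.
Augment Depot→x2→x6→Port: bottleneck 5, flow now 9.
Augment Depot→x3→x4→Port: bottleneck 2, flow now 11.
No augmenting path remains; maximum flow = 11.
In the residual graph, reachable from Depot: {Depot, x2}.
Min-cut edges: Depot→x1 (2), Depot→x3 (2), x2→x4 (2), x2→x6 (5); capacity 2 + 2 + 2 + 5 = 11.
Cut capacity 18 exceeds the max flow 11, so it is not minimum.

No — its capacity is 18, but the minimum cut has capacity 11.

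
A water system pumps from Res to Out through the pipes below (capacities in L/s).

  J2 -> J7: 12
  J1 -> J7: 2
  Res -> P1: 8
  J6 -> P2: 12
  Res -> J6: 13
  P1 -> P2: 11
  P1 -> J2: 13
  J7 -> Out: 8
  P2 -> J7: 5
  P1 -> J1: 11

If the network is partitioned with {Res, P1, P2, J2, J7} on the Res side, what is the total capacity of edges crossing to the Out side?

32

Edges leaving {Res, P1, P2, J2, J7}: Res→J6 (13), P1→J1 (11), J7→Out (8).
Cut capacity = 13 + 11 + 8 = 32.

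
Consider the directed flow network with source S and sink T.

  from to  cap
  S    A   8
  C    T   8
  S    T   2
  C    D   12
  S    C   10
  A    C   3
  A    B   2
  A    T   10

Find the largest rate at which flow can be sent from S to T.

18

Augment S→T: bottleneck 2, flow now 2.
Augment S→A→T: bottleneck 8, flow now 10.
Augment S→C→T: bottleneck 8, flow now 18.
No augmenting path remains; maximum flow = 18.
In the residual graph, reachable from S: {S, C, D}.
Min-cut edges: S→A (8), S→T (2), C→T (8); capacity 8 + 2 + 8 = 18.
This cut is saturated, so no flow can exceed 18.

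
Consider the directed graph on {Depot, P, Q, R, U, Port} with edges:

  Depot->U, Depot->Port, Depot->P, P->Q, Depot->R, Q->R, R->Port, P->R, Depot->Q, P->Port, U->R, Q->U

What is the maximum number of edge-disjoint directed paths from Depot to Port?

3

Assign every edge capacity 1; by Menger, the answer equals the max flow.
Path Depot→Port (+1); total 1.
Path Depot→P→Port (+1); total 2.
Path Depot→R→Port (+1); total 3.
No residual Depot→Port path; max flow = 3.
Certifying cut of size 3: {Depot→P, Depot→Port, R→Port}.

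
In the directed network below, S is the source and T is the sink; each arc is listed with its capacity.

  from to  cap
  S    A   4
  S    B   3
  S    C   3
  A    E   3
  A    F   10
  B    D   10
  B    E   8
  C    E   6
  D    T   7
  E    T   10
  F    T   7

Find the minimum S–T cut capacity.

10

Augment S→A→E→T: bottleneck 3, flow now 3.
Augment S→A→F→T: bottleneck 1, flow now 4.
Augment S→B→D→T: bottleneck 3, flow now 7.
Augment S→C→E→T: bottleneck 3, flow now 10.
No augmenting path remains; maximum flow = 10.
By max-flow min-cut, the minimum cut capacity equals the max flow.
In the residual graph, reachable from S: {S}.
Min-cut edges: S→A (4), S→B (3), S→C (3); capacity 4 + 3 + 3 = 10.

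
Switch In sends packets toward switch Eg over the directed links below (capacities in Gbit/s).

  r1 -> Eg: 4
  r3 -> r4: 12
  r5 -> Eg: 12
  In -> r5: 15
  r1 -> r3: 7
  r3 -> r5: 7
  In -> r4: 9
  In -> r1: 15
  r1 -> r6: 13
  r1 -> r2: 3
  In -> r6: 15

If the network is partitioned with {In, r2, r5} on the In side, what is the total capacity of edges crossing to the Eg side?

Edges leaving {In, r2, r5}: In→r1 (15), In→r4 (9), In→r6 (15), r5→Eg (12).
Cut capacity = 15 + 9 + 15 + 12 = 51.

51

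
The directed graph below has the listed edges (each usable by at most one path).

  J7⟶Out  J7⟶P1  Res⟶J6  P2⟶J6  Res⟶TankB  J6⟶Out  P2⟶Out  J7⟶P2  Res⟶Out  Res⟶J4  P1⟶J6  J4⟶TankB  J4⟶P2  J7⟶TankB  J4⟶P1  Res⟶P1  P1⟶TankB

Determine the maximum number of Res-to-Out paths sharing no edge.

3

Assign every edge capacity 1; by Menger, the answer equals the max flow.
Path Res→Out (+1); total 1.
Path Res→J6→Out (+1); total 2.
Path Res→J4→P2→Out (+1); total 3.
No residual Res→Out path; max flow = 3.
Certifying cut of size 3: {J6→Out, Res→J4, Res→Out}.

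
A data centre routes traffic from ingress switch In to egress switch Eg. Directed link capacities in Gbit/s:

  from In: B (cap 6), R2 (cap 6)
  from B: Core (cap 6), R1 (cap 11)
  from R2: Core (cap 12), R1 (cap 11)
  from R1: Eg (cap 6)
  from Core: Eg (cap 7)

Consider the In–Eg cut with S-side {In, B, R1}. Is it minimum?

No — its capacity is 18, but the minimum cut has capacity 12.

Given cut capacity: 6 + 6 + 6 = 18.
Augment In→B→R1→Eg: bottleneck 6, flow now 6.
Augment In→R2→Core→Eg: bottleneck 6, flow now 12.
No augmenting path remains; maximum flow = 12.
In the residual graph, reachable from In: {In}.
Min-cut edges: In→B (6), In→R2 (6); capacity 6 + 6 = 12.
Cut capacity 18 exceeds the max flow 12, so it is not minimum.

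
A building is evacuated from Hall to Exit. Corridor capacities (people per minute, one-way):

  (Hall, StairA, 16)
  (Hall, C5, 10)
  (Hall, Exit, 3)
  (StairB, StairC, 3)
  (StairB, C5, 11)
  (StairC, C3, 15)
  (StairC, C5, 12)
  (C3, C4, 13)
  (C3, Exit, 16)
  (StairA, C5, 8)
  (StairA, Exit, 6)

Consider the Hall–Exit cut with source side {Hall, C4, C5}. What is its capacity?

19

Edges leaving {Hall, C4, C5}: Hall→StairA (16), Hall→Exit (3).
Cut capacity = 16 + 3 = 19.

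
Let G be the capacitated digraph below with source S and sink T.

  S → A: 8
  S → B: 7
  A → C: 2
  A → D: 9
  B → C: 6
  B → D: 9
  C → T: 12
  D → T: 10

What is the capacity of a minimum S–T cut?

Augment S→A→C→T: bottleneck 2, flow now 2.
Augment S→A→D→T: bottleneck 6, flow now 8.
Augment S→B→C→T: bottleneck 6, flow now 14.
Augment S→B→D→T: bottleneck 1, flow now 15.
No augmenting path remains; maximum flow = 15.
By max-flow min-cut, the minimum cut capacity equals the max flow.
In the residual graph, reachable from S: {S}.
Min-cut edges: S→A (8), S→B (7); capacity 8 + 7 = 15.

15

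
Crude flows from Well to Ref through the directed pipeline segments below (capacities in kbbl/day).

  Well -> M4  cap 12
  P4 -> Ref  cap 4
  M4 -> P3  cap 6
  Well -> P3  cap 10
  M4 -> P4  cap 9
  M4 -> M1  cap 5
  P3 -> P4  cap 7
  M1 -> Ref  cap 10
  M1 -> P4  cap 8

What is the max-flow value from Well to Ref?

Augment Well→M4→P4→Ref: bottleneck 4, flow now 4.
Augment Well→M4→M1→Ref: bottleneck 5, flow now 9.
No augmenting path remains; maximum flow = 9.
In the residual graph, reachable from Well: {Well, M4, P3, P4}.
Min-cut edges: M4→M1 (5), P4→Ref (4); capacity 5 + 4 = 9.
This cut is saturated, so no flow can exceed 9.

9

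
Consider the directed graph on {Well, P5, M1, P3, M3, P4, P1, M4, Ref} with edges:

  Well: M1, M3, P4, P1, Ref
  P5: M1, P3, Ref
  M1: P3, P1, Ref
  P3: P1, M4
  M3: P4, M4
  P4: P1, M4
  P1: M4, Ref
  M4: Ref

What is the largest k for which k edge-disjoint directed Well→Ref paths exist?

Assign every edge capacity 1; by Menger, the answer equals the max flow.
Path Well→Ref (+1); total 1.
Path Well→M1→Ref (+1); total 2.
Path Well→P1→Ref (+1); total 3.
Path Well→M3→M4→Ref (+1); total 4.
No residual Well→Ref path; max flow = 4.
Certifying cut of size 4: {M4→Ref, P1→Ref, Well→M1, Well→Ref}.

4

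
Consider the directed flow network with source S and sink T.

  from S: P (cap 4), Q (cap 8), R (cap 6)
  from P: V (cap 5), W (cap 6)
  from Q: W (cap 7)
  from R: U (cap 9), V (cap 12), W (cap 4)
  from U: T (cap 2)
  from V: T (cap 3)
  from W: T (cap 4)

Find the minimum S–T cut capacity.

Augment S→P→V→T: bottleneck 3, flow now 3.
Augment S→P→W→T: bottleneck 1, flow now 4.
Augment S→Q→W→T: bottleneck 3, flow now 7.
Augment S→R→U→T: bottleneck 2, flow now 9.
No augmenting path remains; maximum flow = 9.
By max-flow min-cut, the minimum cut capacity equals the max flow.
In the residual graph, reachable from S: {S, P, Q, R, U, V, W}.
Min-cut edges: U→T (2), V→T (3), W→T (4); capacity 2 + 3 + 4 = 9.

9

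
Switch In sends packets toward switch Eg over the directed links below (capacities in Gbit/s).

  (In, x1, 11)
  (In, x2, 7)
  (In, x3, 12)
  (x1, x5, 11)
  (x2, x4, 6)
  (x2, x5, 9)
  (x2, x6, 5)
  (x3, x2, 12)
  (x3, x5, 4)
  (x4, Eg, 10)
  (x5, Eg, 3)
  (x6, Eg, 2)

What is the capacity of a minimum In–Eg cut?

Augment In→x1→x5→Eg: bottleneck 3, flow now 3.
Augment In→x2→x4→Eg: bottleneck 6, flow now 9.
Augment In→x2→x6→Eg: bottleneck 1, flow now 10.
Augment In→x3→x2→x6→Eg: bottleneck 1, flow now 11.
No augmenting path remains; maximum flow = 11.
By max-flow min-cut, the minimum cut capacity equals the max flow.
In the residual graph, reachable from In: {In, x1, x2, x3, x5, x6}.
Min-cut edges: x2→x4 (6), x5→Eg (3), x6→Eg (2); capacity 6 + 3 + 2 = 11.

11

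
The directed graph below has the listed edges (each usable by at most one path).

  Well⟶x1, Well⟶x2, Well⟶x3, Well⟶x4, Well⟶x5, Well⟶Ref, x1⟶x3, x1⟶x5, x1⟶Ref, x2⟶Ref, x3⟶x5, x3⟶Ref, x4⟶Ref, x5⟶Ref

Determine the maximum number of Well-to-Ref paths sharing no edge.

6

Assign every edge capacity 1; by Menger, the answer equals the max flow.
Path Well→Ref (+1); total 1.
Path Well→x1→Ref (+1); total 2.
Path Well→x2→Ref (+1); total 3.
Path Well→x3→Ref (+1); total 4.
Path Well→x4→Ref (+1); total 5.
Path Well→x5→Ref (+1); total 6.
No residual Well→Ref path; max flow = 6.
Certifying cut of size 6: {Well→Ref, Well→x1, Well→x2, Well→x3, Well→x4, Well→x5}.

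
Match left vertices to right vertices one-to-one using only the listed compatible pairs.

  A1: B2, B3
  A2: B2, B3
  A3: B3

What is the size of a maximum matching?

2

Unit-capacity flow: source→left, listed edges, right→sink; max matching = max flow.
Augmenting path A1→B2 (+1); matched 1.
Augmenting path A2→B3 (+1); matched 2.
No augmenting path remains; maximum matching = 2.
König certificate: {B2, B3} is a vertex cover of size 2 (every listed pair touches it), so no matching can be larger.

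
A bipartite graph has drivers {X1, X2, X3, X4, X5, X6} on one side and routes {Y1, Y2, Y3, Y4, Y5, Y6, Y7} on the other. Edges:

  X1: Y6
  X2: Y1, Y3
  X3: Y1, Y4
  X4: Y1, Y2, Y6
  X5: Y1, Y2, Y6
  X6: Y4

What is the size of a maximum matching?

Unit-capacity flow: source→left, listed edges, right→sink; max matching = max flow.
Augmenting path X1→Y6 (+1); matched 1.
Augmenting path X2→Y1 (+1); matched 2.
Augmenting path X3→Y4 (+1); matched 3.
Augmenting path X4→Y2 (+1); matched 4.
Augmenting path X5→Y1→X2→Y3 (+1); matched 5.
No augmenting path remains; maximum matching = 5.
König certificate: {X2, Y1, Y2, Y4, Y6} is a vertex cover of size 5 (every listed pair touches it), so no matching can be larger.

5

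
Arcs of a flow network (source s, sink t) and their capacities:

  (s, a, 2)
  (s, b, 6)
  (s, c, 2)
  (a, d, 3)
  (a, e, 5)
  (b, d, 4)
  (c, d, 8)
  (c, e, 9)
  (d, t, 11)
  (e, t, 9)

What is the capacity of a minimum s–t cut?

Augment s→a→d→t: bottleneck 2, flow now 2.
Augment s→b→d→t: bottleneck 4, flow now 6.
Augment s→c→d→t: bottleneck 2, flow now 8.
No augmenting path remains; maximum flow = 8.
By max-flow min-cut, the minimum cut capacity equals the max flow.
In the residual graph, reachable from s: {s, b}.
Min-cut edges: s→a (2), s→c (2), b→d (4); capacity 2 + 2 + 4 = 8.

8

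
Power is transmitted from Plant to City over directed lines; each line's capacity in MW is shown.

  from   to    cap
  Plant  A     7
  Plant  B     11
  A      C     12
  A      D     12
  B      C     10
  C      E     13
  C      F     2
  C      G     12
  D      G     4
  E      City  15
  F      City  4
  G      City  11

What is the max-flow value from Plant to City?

17

Augment Plant→A→C→E→City: bottleneck 7, flow now 7.
Augment Plant→B→C→E→City: bottleneck 6, flow now 13.
Augment Plant→B→C→F→City: bottleneck 2, flow now 15.
Augment Plant→B→C→G→City: bottleneck 2, flow now 17.
No augmenting path remains; maximum flow = 17.
In the residual graph, reachable from Plant: {Plant, B}.
Min-cut edges: Plant→A (7), B→C (10); capacity 7 + 10 = 17.
This cut is saturated, so no flow can exceed 17.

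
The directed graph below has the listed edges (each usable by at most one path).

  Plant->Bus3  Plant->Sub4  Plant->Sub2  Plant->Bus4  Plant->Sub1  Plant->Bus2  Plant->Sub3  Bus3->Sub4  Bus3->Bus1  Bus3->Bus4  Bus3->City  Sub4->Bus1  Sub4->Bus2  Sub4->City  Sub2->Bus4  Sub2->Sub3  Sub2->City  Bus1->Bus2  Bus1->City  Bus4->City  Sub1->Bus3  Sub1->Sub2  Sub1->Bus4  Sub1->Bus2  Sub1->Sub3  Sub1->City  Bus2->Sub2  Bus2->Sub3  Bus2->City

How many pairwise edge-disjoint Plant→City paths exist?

Assign every edge capacity 1; by Menger, the answer equals the max flow.
Path Plant→Bus3→City (+1); total 1.
Path Plant→Sub4→City (+1); total 2.
Path Plant→Sub2→City (+1); total 3.
Path Plant→Bus4→City (+1); total 4.
Path Plant→Sub1→City (+1); total 5.
Path Plant→Bus2→City (+1); total 6.
No residual Plant→City path; max flow = 6.
Certifying cut of size 6: {Plant→Bus2, Plant→Bus3, Plant→Bus4, Plant→Sub1, Plant→Sub2, Plant→Sub4}.

6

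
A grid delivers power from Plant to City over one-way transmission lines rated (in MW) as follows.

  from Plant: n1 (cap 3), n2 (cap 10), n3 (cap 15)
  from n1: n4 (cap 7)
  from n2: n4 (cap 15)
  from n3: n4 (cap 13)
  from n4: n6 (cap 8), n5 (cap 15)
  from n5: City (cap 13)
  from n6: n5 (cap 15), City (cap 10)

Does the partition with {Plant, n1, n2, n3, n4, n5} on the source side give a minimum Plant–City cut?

Given cut capacity: 8 + 13 = 21.
Augment Plant→n1→n4→n5→City: bottleneck 3, flow now 3.
Augment Plant→n2→n4→n5→City: bottleneck 10, flow now 13.
Augment Plant→n3→n4→n6→City: bottleneck 8, flow now 21.
No augmenting path remains; maximum flow = 21.
Cut capacity 21 equals the max flow, so it is a minimum cut.

Yes — it is a minimum cut (capacity 21).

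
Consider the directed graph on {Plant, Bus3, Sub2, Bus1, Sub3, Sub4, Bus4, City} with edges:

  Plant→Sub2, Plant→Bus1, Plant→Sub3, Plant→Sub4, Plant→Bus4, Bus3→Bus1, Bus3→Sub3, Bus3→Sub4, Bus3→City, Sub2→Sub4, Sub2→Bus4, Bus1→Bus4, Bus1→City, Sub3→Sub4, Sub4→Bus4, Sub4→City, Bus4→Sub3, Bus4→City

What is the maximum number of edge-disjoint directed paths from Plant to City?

Assign every edge capacity 1; by Menger, the answer equals the max flow.
Path Plant→Bus1→City (+1); total 1.
Path Plant→Sub4→City (+1); total 2.
Path Plant→Bus4→City (+1); total 3.
No residual Plant→City path; max flow = 3.
Certifying cut of size 3: {Bus4→City, Plant→Bus1, Sub4→City}.

3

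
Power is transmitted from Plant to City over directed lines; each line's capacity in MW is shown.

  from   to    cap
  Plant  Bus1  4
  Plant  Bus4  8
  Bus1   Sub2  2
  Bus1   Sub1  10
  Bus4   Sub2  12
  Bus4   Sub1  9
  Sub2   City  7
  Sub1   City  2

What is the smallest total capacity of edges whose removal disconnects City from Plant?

Augment Plant→Bus1→Sub2→City: bottleneck 2, flow now 2.
Augment Plant→Bus1→Sub1→City: bottleneck 2, flow now 4.
Augment Plant→Bus4→Sub2→City: bottleneck 5, flow now 9.
No augmenting path remains; maximum flow = 9.
By max-flow min-cut, the minimum cut capacity equals the max flow.
In the residual graph, reachable from Plant: {Plant, Bus1, Bus4, Sub2, Sub1}.
Min-cut edges: Sub2→City (7), Sub1→City (2); capacity 7 + 2 = 9.

9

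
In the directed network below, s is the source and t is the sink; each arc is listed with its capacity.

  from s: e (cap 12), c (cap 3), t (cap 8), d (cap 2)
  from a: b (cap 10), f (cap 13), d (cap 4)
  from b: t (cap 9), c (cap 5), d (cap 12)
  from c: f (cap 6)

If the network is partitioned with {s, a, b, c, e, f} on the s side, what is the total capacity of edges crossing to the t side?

35

Edges leaving {s, a, b, c, e, f}: s→d (2), s→t (8), a→d (4), b→d (12), b→t (9).
Cut capacity = 2 + 8 + 4 + 12 + 9 = 35.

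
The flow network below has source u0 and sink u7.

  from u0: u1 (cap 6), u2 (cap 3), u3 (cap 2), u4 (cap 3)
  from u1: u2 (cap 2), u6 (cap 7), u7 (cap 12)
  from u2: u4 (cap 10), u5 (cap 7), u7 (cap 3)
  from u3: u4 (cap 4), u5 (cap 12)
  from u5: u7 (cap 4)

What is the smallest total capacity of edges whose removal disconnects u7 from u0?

Augment u0→u1→u7: bottleneck 6, flow now 6.
Augment u0→u2→u7: bottleneck 3, flow now 9.
Augment u0→u3→u5→u7: bottleneck 2, flow now 11.
No augmenting path remains; maximum flow = 11.
By max-flow min-cut, the minimum cut capacity equals the max flow.
In the residual graph, reachable from u0: {u0, u4}.
Min-cut edges: u0→u1 (6), u0→u2 (3), u0→u3 (2); capacity 6 + 3 + 2 = 11.

11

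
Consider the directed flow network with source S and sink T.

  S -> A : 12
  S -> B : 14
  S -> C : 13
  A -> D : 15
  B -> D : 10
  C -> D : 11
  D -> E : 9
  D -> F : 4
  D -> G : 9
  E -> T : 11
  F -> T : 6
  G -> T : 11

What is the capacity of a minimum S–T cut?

Augment S→A→D→E→T: bottleneck 9, flow now 9.
Augment S→A→D→F→T: bottleneck 3, flow now 12.
Augment S→B→D→F→T: bottleneck 1, flow now 13.
Augment S→B→D→G→T: bottleneck 9, flow now 22.
No augmenting path remains; maximum flow = 22.
By max-flow min-cut, the minimum cut capacity equals the max flow.
In the residual graph, reachable from S: {S, A, B, C, D}.
Min-cut edges: D→E (9), D→F (4), D→G (9); capacity 9 + 4 + 9 = 22.

22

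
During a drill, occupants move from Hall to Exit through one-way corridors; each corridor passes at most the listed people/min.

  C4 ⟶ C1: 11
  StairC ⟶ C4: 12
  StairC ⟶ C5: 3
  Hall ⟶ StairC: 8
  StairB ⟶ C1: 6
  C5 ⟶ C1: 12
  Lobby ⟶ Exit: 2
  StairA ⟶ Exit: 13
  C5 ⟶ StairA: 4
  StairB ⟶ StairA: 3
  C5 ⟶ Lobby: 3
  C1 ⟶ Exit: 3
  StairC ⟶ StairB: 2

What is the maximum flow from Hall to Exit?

8

Augment Hall→StairC→C5→Lobby→Exit: bottleneck 2, flow now 2.
Augment Hall→StairC→C5→C1→Exit: bottleneck 1, flow now 3.
Augment Hall→StairC→C4→C1→Exit: bottleneck 2, flow now 5.
Augment Hall→StairC→StairB→StairA→Exit: bottleneck 2, flow now 7.
Augment Hall→StairC→C4→C1→C5→StairA→Exit: bottleneck 1, flow now 8. (uses reverse residual edge)
No augmenting path remains; maximum flow = 8.
In the residual graph, reachable from Hall: {Hall}.
Min-cut edges: Hall→StairC (8); capacity 8 = 8.
This cut is saturated, so no flow can exceed 8.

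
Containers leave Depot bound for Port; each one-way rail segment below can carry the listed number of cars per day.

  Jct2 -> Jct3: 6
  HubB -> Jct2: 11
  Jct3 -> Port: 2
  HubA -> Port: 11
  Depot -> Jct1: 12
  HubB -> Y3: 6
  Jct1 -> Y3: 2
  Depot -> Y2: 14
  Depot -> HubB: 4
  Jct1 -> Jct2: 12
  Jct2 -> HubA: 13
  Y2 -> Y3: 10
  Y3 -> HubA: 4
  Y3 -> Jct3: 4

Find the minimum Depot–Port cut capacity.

13

Augment Depot→Y2→Y3→Jct3→Port: bottleneck 2, flow now 2.
Augment Depot→Y2→Y3→HubA→Port: bottleneck 4, flow now 6.
Augment Depot→HubB→Jct2→HubA→Port: bottleneck 4, flow now 10.
Augment Depot→Jct1→Jct2→HubA→Port: bottleneck 3, flow now 13.
No augmenting path remains; maximum flow = 13.
By max-flow min-cut, the minimum cut capacity equals the max flow.
In the residual graph, reachable from Depot: {Depot, Y2, HubB, Jct1, Jct2, Y3, Jct3, HubA}.
Min-cut edges: Jct3→Port (2), HubA→Port (11); capacity 2 + 11 = 13.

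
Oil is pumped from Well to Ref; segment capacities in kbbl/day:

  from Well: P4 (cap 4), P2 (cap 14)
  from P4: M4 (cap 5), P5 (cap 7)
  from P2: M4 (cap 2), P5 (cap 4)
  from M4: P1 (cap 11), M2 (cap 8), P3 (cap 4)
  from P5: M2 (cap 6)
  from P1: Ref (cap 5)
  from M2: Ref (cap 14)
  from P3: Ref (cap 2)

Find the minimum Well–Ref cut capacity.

Augment Well→P4→M4→P1→Ref: bottleneck 4, flow now 4.
Augment Well→P2→M4→P1→Ref: bottleneck 1, flow now 5.
Augment Well→P2→M4→M2→Ref: bottleneck 1, flow now 6.
Augment Well→P2→P5→M2→Ref: bottleneck 4, flow now 10.
No augmenting path remains; maximum flow = 10.
By max-flow min-cut, the minimum cut capacity equals the max flow.
In the residual graph, reachable from Well: {Well, P2}.
Min-cut edges: Well→P4 (4), P2→M4 (2), P2→P5 (4); capacity 4 + 2 + 4 = 10.

10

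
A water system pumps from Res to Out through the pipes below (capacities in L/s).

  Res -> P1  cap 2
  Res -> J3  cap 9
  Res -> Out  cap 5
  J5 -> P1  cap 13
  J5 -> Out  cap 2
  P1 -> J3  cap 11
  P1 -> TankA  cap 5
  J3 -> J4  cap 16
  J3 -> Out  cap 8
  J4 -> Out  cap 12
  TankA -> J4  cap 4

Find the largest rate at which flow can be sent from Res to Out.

Augment Res→Out: bottleneck 5, flow now 5.
Augment Res→J3→Out: bottleneck 8, flow now 13.
Augment Res→J3→J4→Out: bottleneck 1, flow now 14.
Augment Res→P1→J3→J4→Out: bottleneck 2, flow now 16.
No augmenting path remains; maximum flow = 16.
In the residual graph, reachable from Res: {Res}.
Min-cut edges: Res→P1 (2), Res→J3 (9), Res→Out (5); capacity 2 + 9 + 5 = 16.
This cut is saturated, so no flow can exceed 16.

16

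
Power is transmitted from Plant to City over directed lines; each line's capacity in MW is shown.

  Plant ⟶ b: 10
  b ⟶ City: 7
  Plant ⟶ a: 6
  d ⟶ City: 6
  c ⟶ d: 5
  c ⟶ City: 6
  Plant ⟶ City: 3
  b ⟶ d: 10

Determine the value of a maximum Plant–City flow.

13

Augment Plant→City: bottleneck 3, flow now 3.
Augment Plant→b→City: bottleneck 7, flow now 10.
Augment Plant→b→d→City: bottleneck 3, flow now 13.
No augmenting path remains; maximum flow = 13.
In the residual graph, reachable from Plant: {Plant, a}.
Min-cut edges: Plant→b (10), Plant→City (3); capacity 10 + 3 = 13.
This cut is saturated, so no flow can exceed 13.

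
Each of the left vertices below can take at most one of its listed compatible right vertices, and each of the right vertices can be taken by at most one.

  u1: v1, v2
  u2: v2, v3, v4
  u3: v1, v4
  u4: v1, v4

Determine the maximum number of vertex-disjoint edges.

4

Unit-capacity flow: source→left, listed edges, right→sink; max matching = max flow.
Augmenting path u1→v1 (+1); matched 1.
Augmenting path u2→v2 (+1); matched 2.
Augmenting path u3→v4 (+1); matched 3.
Augmenting path u4→v1→u1→v2→u2→v3 (+1); matched 4.
No augmenting path remains; maximum matching = 4.
König certificate: {u1, u2, u3, u4} is a vertex cover of size 4 (every listed pair touches it), so no matching can be larger.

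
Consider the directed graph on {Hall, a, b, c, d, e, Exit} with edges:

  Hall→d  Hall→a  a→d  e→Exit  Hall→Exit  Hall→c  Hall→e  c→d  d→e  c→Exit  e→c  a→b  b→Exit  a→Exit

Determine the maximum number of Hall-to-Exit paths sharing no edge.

4

Assign every edge capacity 1; by Menger, the answer equals the max flow.
Path Hall→Exit (+1); total 1.
Path Hall→a→Exit (+1); total 2.
Path Hall→c→Exit (+1); total 3.
Path Hall→e→Exit (+1); total 4.
No residual Hall→Exit path; max flow = 4.
Certifying cut of size 4: {Hall→Exit, Hall→a, c→Exit, e→Exit}.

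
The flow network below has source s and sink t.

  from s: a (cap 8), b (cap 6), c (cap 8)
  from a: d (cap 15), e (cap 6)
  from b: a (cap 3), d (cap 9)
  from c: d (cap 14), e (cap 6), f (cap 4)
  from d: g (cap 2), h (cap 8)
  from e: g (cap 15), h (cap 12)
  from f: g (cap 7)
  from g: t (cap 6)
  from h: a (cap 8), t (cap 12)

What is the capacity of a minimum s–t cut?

18

Augment s→a→d→g→t: bottleneck 2, flow now 2.
Augment s→a→d→h→t: bottleneck 6, flow now 8.
Augment s→b→d→h→t: bottleneck 2, flow now 10.
Augment s→c→e→g→t: bottleneck 4, flow now 14.
Augment s→c→e→h→t: bottleneck 2, flow now 16.
Augment s→b→a→e→h→t: bottleneck 2, flow now 18.
No augmenting path remains; maximum flow = 18.
By max-flow min-cut, the minimum cut capacity equals the max flow.
In the residual graph, reachable from s: {s, a, b, c, d, e, f, g, h}.
Min-cut edges: g→t (6), h→t (12); capacity 6 + 12 = 18.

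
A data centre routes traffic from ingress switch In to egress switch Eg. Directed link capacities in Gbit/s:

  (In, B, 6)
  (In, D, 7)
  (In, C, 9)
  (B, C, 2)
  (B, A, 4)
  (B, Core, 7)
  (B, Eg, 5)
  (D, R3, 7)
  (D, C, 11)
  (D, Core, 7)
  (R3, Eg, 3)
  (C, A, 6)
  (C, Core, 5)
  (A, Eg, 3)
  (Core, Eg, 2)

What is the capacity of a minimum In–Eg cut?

Augment In→B→Eg: bottleneck 5, flow now 5.
Augment In→B→A→Eg: bottleneck 1, flow now 6.
Augment In→D→R3→Eg: bottleneck 3, flow now 9.
Augment In→D→Core→Eg: bottleneck 2, flow now 11.
Augment In→C→A→Eg: bottleneck 2, flow now 13.
No augmenting path remains; maximum flow = 13.
By max-flow min-cut, the minimum cut capacity equals the max flow.
In the residual graph, reachable from In: {In, B, D, R3, C, A, Core}.
Min-cut edges: B→Eg (5), R3→Eg (3), A→Eg (3), Core→Eg (2); capacity 5 + 3 + 3 + 2 = 13.

13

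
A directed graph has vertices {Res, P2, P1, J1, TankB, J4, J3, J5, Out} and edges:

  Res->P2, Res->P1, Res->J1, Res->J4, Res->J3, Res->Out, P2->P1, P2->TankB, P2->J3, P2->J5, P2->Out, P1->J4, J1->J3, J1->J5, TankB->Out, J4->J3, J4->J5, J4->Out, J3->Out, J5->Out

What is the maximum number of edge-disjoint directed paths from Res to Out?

Assign every edge capacity 1; by Menger, the answer equals the max flow.
Path Res→Out (+1); total 1.
Path Res→P2→Out (+1); total 2.
Path Res→J4→Out (+1); total 3.
Path Res→J3→Out (+1); total 4.
Path Res→J1→J5→Out (+1); total 5.
No residual Res→Out path; max flow = 5.
Certifying cut of size 5: {J3→Out, J4→Out, J5→Out, Res→Out, Res→P2}.

5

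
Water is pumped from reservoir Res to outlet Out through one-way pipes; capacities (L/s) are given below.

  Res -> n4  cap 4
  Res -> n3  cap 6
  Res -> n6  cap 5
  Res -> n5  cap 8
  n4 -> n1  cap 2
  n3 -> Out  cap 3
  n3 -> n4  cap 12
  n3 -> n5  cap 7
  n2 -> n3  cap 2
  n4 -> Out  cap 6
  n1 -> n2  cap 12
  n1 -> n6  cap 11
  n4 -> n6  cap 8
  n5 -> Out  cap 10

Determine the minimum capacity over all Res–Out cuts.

Augment Res→n3→Out: bottleneck 3, flow now 3.
Augment Res→n4→Out: bottleneck 4, flow now 7.
Augment Res→n5→Out: bottleneck 8, flow now 15.
Augment Res→n3→n4→Out: bottleneck 2, flow now 17.
Augment Res→n3→n5→Out: bottleneck 1, flow now 18.
No augmenting path remains; maximum flow = 18.
By max-flow min-cut, the minimum cut capacity equals the max flow.
In the residual graph, reachable from Res: {Res, n6}.
Min-cut edges: Res→n3 (6), Res→n4 (4), Res→n5 (8); capacity 6 + 4 + 8 = 18.

18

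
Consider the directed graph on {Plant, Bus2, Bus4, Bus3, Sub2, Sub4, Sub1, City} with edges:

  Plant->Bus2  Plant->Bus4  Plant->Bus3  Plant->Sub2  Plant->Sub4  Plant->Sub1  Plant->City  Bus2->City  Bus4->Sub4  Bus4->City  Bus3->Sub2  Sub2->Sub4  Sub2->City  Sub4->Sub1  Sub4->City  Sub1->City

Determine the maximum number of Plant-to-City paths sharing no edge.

6

Assign every edge capacity 1; by Menger, the answer equals the max flow.
Path Plant→City (+1); total 1.
Path Plant→Bus2→City (+1); total 2.
Path Plant→Bus4→City (+1); total 3.
Path Plant→Sub2→City (+1); total 4.
Path Plant→Sub4→City (+1); total 5.
Path Plant→Sub1→City (+1); total 6.
No residual Plant→City path; max flow = 6.
Certifying cut of size 6: {Plant→Bus2, Plant→Bus4, Plant→City, Sub1→City, Sub2→City, Sub4→City}.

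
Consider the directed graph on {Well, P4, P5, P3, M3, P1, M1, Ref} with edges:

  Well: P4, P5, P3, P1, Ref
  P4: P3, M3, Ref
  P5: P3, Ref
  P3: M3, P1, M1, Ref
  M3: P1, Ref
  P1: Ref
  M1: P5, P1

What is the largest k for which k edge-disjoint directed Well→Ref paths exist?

Assign every edge capacity 1; by Menger, the answer equals the max flow.
Path Well→Ref (+1); total 1.
Path Well→P4→Ref (+1); total 2.
Path Well→P5→Ref (+1); total 3.
Path Well→P3→Ref (+1); total 4.
Path Well→P1→Ref (+1); total 5.
No residual Well→Ref path; max flow = 5.
Certifying cut of size 5: {Well→P1, Well→P3, Well→P4, Well→P5, Well→Ref}.

5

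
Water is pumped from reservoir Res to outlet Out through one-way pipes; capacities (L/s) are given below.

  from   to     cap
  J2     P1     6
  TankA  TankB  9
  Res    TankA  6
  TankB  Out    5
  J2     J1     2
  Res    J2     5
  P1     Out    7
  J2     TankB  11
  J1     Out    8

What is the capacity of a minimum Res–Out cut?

Augment Res→TankA→TankB→Out: bottleneck 5, flow now 5.
Augment Res→J2→J1→Out: bottleneck 2, flow now 7.
Augment Res→J2→P1→Out: bottleneck 3, flow now 10.
No augmenting path remains; maximum flow = 10.
By max-flow min-cut, the minimum cut capacity equals the max flow.
In the residual graph, reachable from Res: {Res, TankA, TankB}.
Min-cut edges: Res→J2 (5), TankB→Out (5); capacity 5 + 5 = 10.

10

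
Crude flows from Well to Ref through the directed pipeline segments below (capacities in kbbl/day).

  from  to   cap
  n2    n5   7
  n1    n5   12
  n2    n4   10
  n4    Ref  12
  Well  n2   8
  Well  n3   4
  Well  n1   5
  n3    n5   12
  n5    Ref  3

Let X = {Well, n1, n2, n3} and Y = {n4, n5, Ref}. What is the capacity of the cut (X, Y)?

41

Edges leaving {Well, n1, n2, n3}: n1→n5 (12), n2→n4 (10), n2→n5 (7), n3→n5 (12).
Cut capacity = 12 + 10 + 7 + 12 = 41.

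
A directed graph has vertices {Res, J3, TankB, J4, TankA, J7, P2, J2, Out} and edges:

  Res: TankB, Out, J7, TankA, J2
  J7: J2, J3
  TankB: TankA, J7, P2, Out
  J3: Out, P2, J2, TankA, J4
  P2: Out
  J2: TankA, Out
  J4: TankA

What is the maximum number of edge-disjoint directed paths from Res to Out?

4

Assign every edge capacity 1; by Menger, the answer equals the max flow.
Path Res→Out (+1); total 1.
Path Res→TankB→Out (+1); total 2.
Path Res→J2→Out (+1); total 3.
Path Res→J7→J3→Out (+1); total 4.
No residual Res→Out path; max flow = 4.
Certifying cut of size 4: {Res→J2, Res→J7, Res→Out, Res→TankB}.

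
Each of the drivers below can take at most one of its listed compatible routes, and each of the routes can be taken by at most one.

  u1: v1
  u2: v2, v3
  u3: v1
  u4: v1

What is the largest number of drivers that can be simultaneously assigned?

2

Unit-capacity flow: source→left, listed edges, right→sink; max matching = max flow.
Augmenting path u1→v1 (+1); matched 1.
Augmenting path u2→v2 (+1); matched 2.
No augmenting path remains; maximum matching = 2.
König certificate: {u2, v1} is a vertex cover of size 2 (every listed pair touches it), so no matching can be larger.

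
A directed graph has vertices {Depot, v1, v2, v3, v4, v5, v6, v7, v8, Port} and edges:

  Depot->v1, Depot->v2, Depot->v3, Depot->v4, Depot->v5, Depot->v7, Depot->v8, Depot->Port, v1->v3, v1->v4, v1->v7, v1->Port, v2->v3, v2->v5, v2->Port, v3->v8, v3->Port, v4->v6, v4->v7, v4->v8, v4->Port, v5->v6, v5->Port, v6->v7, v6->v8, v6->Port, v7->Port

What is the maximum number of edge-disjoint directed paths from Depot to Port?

Assign every edge capacity 1; by Menger, the answer equals the max flow.
Path Depot→Port (+1); total 1.
Path Depot→v1→Port (+1); total 2.
Path Depot→v2→Port (+1); total 3.
Path Depot→v3→Port (+1); total 4.
Path Depot→v4→Port (+1); total 5.
Path Depot→v5→Port (+1); total 6.
Path Depot→v7→Port (+1); total 7.
No residual Depot→Port path; max flow = 7.
Certifying cut of size 7: {Depot→Port, Depot→v1, Depot→v2, Depot→v3, Depot→v4, Depot→v5, Depot→v7}.

7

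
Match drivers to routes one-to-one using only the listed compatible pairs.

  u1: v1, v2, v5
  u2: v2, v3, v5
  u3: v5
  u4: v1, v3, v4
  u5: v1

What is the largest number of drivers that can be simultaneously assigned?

5

Unit-capacity flow: source→left, listed edges, right→sink; max matching = max flow.
Augmenting path u1→v1 (+1); matched 1.
Augmenting path u2→v2 (+1); matched 2.
Augmenting path u3→v5 (+1); matched 3.
Augmenting path u4→v3 (+1); matched 4.
Augmenting path u5→v1→u1→v2→u2→v3→u4→v4 (+1); matched 5.
No augmenting path remains; maximum matching = 5.
König certificate: {u1, u2, u3, u4, u5} is a vertex cover of size 5 (every listed pair touches it), so no matching can be larger.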